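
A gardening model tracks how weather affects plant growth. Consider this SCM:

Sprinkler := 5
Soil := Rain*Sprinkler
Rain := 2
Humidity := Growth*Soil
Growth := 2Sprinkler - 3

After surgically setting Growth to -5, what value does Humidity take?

-50

Intervening sets Growth = -5 and removes its equation (Growth := 2Sprinkler - 3).
Soil = Rain*Sprinkler  [with Rain=2, Sprinkler=5]  = 10
Humidity = Growth*Soil  [with Growth=-5, Soil=10]  = -50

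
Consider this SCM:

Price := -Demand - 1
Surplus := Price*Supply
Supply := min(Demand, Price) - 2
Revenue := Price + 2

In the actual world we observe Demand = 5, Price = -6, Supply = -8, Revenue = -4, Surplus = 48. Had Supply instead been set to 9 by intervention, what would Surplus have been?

-54

do(Supply=9) replaces the equation Supply := min(Demand, Price) - 2 with the constant Supply = 9.
Price = -Demand - 1  [with Demand=5]  = -6
Surplus = Price*Supply  [with Price=-6, Supply=9]  = -54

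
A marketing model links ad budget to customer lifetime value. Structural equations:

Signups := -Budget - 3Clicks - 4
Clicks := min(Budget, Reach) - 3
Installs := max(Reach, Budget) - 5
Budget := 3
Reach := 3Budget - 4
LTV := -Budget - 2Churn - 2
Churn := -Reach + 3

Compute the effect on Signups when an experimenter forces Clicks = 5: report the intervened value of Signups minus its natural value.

do(Clicks=5) replaces the equation Clicks := min(Budget, Reach) - 3 with the constant Clicks = 5.
Signups = -Budget - 3Clicks - 4  [with Budget=3, Clicks=5]  = -22
Without intervention: Reach = 3Budget - 4  [with Budget=3]  = 5; Clicks = min(Budget, Reach) - 3  [with Budget=3, Reach=5]  = 0; Signups = -Budget - 3Clicks - 4  [with Budget=3, Clicks=0]  = -7.
Change = -22 − (-7) = -15.

-15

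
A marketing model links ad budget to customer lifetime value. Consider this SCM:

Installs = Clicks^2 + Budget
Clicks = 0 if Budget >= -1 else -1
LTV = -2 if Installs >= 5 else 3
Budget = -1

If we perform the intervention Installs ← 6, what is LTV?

The intervention breaks the incoming arrows to Installs: Installs = Clicks^2 + Budget no longer applies, and Installs = 6.
LTV = -2 if Installs >= 5 else 3  [with Installs=6]  = -2

-2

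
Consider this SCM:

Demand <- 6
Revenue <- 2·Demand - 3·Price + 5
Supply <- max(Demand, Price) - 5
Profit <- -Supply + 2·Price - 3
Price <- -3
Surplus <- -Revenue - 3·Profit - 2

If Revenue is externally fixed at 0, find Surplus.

28

Under do(Revenue=0), the mechanism Revenue <- 2·Demand - 3·Price + 5 is discarded; Revenue is fixed at 0.
Supply = max(Demand, Price) - 5  [with Demand=6, Price=-3]  = 1
Profit = -Supply + 2·Price - 3  [with Supply=1, Price=-3]  = -10
Surplus = -Revenue - 3·Profit - 2  [with Revenue=0, Profit=-10]  = 28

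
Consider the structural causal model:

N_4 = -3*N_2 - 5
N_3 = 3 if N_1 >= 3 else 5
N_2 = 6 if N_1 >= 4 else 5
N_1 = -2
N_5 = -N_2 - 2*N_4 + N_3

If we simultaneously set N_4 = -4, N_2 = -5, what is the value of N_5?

18

The joint intervention fixes N_4 = -4, N_2 = -5, removing each variable's own equation.
N_3 = 3 if N_1 >= 3 else 5  [with N_1=-2]  = 5
N_5 = -N_2 - 2*N_4 + N_3  [with N_2=-5, N_4=-4, N_3=5]  = 18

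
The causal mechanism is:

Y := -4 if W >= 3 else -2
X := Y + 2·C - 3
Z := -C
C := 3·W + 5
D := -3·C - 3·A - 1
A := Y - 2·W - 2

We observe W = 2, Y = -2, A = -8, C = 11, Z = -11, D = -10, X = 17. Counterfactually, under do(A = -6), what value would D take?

-16

The intervention breaks the incoming arrows to A: A := Y - 2·W - 2 no longer applies, and A = -6.
C = 3·W + 5  [with W=2]  = 11
D = -3·C - 3·A - 1  [with C=11, A=-6]  = -16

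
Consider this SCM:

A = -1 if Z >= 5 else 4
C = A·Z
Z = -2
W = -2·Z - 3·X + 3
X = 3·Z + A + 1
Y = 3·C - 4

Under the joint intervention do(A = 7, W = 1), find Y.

Setting A = 7, W = 1 by intervention discards those variables' equations.
C = A·Z  [with A=7, Z=-2]  = -14
Y = 3·C - 4  [with C=-14]  = -46

-46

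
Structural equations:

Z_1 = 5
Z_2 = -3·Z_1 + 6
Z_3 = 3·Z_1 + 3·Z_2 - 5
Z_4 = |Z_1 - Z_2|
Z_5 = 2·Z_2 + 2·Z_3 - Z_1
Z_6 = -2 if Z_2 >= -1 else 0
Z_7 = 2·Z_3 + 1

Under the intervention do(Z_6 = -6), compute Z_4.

do(Z_6=-6) replaces the equation Z_6 = -2 if Z_2 >= -1 else 0 with the constant Z_6 = -6.
No directed path runs from Z_6 to Z_4, so Z_4 keeps its natural value.
Z_2 = -3·Z_1 + 6  [with Z_1=5]  = -9
Z_4 = |Z_1 - Z_2|  [with Z_1=5, Z_2=-9]  = 14

14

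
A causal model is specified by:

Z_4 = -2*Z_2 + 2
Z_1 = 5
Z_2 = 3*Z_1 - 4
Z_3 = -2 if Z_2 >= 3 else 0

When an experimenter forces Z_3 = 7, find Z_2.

Under do(Z_3=7), the mechanism Z_3 = -2 if Z_2 >= 3 else 0 is discarded; Z_3 is fixed at 7.
Since Z_2 is not a descendant of the intervened variable, it is unaffected.
Z_2 = 3*Z_1 - 4  [with Z_1=5]  = 11

11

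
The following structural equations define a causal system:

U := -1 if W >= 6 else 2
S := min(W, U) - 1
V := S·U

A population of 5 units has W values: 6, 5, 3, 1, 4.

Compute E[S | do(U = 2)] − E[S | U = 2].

do(U=2) breaks U's dependence on W. With U=2 fixed, S across the units is 1, 1, 1, 0, 1, mean 0.8.
Conditioning on U=2 selects the 4 unit(s) with W ∈ {5, 3, 1, 4}. Their S values: 1, 1, 0, 1. Mean = 0.75.
Difference = 0.8 − 0.75 = 0.05.

0.05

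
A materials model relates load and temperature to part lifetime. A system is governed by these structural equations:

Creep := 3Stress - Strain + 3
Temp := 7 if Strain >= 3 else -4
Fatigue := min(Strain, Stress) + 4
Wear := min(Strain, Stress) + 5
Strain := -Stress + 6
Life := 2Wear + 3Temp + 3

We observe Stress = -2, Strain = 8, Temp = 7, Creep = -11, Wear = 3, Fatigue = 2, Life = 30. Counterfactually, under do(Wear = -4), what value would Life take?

16

Under do(Wear=-4), the mechanism Wear := min(Strain, Stress) + 5 is discarded; Wear is fixed at -4.
Strain = -Stress + 6  [with Stress=-2]  = 8
Temp = 7 if Strain >= 3 else -4  [with Strain=8]  = 7
Life = 2Wear + 3Temp + 3  [with Wear=-4, Temp=7]  = 16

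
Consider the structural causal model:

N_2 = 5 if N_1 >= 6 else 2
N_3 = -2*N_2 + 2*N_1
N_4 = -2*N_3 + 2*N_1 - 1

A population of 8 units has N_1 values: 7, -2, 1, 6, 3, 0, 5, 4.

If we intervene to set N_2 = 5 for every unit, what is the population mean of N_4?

The intervention sets N_2=5 in all 8 units regardless of N_1. Recomputing N_4 per unit gives 5, 23, 17, 7, 13, 19, 9, 11; average 13.

13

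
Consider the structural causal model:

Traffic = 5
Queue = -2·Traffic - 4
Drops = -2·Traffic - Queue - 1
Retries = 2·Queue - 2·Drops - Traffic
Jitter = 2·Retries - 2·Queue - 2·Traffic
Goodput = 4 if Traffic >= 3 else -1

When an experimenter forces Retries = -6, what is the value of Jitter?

Intervening sets Retries = -6 and removes its equation (Retries = 2·Queue - 2·Drops - Traffic).
Queue = -2·Traffic - 4  [with Traffic=5]  = -14
Jitter = 2·Retries - 2·Queue - 2·Traffic  [with Retries=-6, Queue=-14, Traffic=5]  = 6

6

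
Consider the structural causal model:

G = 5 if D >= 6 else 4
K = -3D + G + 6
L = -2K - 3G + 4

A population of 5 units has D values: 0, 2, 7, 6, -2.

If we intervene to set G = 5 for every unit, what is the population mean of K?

Every unit gets G=5 under the intervention. K values become 11, 5, -10, -7, 17; E[K|do(G=5)] = 3.2.

3.2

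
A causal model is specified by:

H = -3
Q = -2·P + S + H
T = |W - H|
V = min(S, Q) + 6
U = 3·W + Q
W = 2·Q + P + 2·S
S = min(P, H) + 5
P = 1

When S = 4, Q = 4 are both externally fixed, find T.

The joint intervention fixes S = 4, Q = 4, removing each variable's own equation.
W = 2·Q + P + 2·S  [with Q=4, P=1, S=4]  = 17
T = |W - H|  [with W=17, H=-3]  = 20

20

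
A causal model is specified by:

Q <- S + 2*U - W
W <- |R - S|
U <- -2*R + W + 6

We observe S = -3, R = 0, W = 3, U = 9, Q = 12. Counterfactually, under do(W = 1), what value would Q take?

do(W=1) replaces the equation W <- |R - S| with the constant W = 1.
U = -2*R + W + 6  [with R=0, W=1]  = 7
Q = S + 2*U - W  [with S=-3, U=7, W=1]  = 10

10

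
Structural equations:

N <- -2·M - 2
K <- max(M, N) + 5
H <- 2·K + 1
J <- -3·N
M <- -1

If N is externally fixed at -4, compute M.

Under do(N=-4), the mechanism N <- -2·M - 2 is discarded; N is fixed at -4.
M is not downstream of the intervention, so its value is determined by the original equations.

-1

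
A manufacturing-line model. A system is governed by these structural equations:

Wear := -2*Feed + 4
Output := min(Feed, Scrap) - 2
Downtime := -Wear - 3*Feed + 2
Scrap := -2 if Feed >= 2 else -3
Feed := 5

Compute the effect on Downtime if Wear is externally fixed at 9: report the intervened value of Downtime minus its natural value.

do(Wear=9) replaces the equation Wear := -2*Feed + 4 with the constant Wear = 9.
Downtime = -Wear - 3*Feed + 2  [with Wear=9, Feed=5]  = -22
Without intervention: Wear = -2*Feed + 4  [with Feed=5]  = -6; Downtime = -Wear - 3*Feed + 2  [with Wear=-6, Feed=5]  = -7.
Change = -22 − (-7) = -15.

-15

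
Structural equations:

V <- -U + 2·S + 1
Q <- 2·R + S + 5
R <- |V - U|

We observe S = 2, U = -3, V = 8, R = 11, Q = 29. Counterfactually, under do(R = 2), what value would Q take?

11

Intervening sets R = 2 and removes its equation (R <- |V - U|).
Q = 2·R + S + 5  [with R=2, S=2]  = 11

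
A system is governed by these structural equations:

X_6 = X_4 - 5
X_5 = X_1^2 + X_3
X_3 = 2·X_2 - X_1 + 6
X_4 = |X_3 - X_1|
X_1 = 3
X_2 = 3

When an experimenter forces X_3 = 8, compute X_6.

The intervention breaks the incoming arrows to X_3: X_3 = 2·X_2 - X_1 + 6 no longer applies, and X_3 = 8.
X_4 = |X_3 - X_1|  [with X_3=8, X_1=3]  = 5
X_6 = X_4 - 5  [with X_4=5]  = 0

0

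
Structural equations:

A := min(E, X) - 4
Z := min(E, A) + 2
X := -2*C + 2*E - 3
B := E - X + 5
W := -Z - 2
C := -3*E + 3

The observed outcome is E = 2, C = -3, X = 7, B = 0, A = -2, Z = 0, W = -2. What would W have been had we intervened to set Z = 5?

Intervening sets Z = 5 and removes its equation (Z := min(E, A) + 2).
W = -Z - 2  [with Z=5]  = -7

-7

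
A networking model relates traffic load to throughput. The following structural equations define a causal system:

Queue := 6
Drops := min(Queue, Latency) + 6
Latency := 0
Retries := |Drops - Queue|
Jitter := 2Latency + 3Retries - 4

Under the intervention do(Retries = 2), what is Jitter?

Intervening sets Retries = 2 and removes its equation (Retries := |Drops - Queue|).
Jitter = 2Latency + 3Retries - 4  [with Latency=0, Retries=2]  = 2

2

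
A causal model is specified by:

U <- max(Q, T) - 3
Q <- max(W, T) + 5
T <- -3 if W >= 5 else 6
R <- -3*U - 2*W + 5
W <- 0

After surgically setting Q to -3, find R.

do(Q=-3) replaces the equation Q <- max(W, T) + 5 with the constant Q = -3.
T = -3 if W >= 5 else 6  [with W=0]  = 6
U = max(Q, T) - 3  [with Q=-3, T=6]  = 3
R = -3*U - 2*W + 5  [with U=3, W=0]  = -4

-4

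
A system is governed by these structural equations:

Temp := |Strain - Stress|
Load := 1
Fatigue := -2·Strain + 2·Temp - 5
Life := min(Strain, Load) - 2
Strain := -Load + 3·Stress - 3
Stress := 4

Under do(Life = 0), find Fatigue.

-13

do(Life=0) replaces the equation Life := min(Strain, Load) - 2 with the constant Life = 0.
Since Fatigue is not a descendant of the intervened variable, it is unaffected.
Strain = -Load + 3·Stress - 3  [with Load=1, Stress=4]  = 8
Temp = |Strain - Stress|  [with Strain=8, Stress=4]  = 4
Fatigue = -2·Strain + 2·Temp - 5  [with Strain=8, Temp=4]  = -13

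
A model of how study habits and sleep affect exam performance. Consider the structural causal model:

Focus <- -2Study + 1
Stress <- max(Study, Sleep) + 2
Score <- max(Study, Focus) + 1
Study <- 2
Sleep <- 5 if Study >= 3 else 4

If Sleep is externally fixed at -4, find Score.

3

do(Sleep=-4) replaces the equation Sleep <- 5 if Study >= 3 else 4 with the constant Sleep = -4.
Since Score is not a descendant of the intervened variable, it is unaffected.
Focus = -2Study + 1  [with Study=2]  = -3
Score = max(Study, Focus) + 1  [with Study=2, Focus=-3]  = 3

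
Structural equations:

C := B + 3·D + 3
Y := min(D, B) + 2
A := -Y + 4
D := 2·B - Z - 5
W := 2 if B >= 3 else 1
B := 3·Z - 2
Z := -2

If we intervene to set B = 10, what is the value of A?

Under do(B=10), the mechanism B := 3·Z - 2 is discarded; B is fixed at 10.
D = 2·B - Z - 5  [with B=10, Z=-2]  = 17
Y = min(D, B) + 2  [with D=17, B=10]  = 12
A = -Y + 4  [with Y=12]  = -8

-8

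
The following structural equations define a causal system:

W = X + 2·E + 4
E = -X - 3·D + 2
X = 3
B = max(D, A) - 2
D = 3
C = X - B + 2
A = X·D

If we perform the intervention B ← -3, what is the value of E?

Intervening sets B = -3 and removes its equation (B = max(D, A) - 2).
No directed path runs from B to E, so E keeps its natural value.
E = -X - 3·D + 2  [with X=3, D=3]  = -10

-10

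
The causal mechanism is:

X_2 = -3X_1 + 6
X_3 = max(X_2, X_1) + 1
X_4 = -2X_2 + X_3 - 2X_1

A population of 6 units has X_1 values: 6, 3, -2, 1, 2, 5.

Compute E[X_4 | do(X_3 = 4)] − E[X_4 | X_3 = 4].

Every unit gets X_3=4 under the intervention. X_4 values become 16, 4, -16, -4, 0, 12; E[X_4|do(X_3=4)] = 2.
Observing X_3=4 restricts to units where X_3's equation naturally yields 4: X_1 ∈ {3, 1}. In that subpopulation X_4 = 4, -4, mean 0.
Difference = 2 − 0 = 2.

2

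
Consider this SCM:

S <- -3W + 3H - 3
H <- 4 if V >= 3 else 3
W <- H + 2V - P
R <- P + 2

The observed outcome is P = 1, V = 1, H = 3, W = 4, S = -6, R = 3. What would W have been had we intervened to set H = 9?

The intervention breaks the incoming arrows to H: H <- 4 if V >= 3 else 3 no longer applies, and H = 9.
W = H + 2V - P  [with H=9, V=1, P=1]  = 10

10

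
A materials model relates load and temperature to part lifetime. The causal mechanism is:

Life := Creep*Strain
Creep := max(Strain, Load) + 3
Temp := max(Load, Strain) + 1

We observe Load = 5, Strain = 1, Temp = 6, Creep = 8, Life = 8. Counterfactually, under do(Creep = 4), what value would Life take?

Intervening sets Creep = 4 and removes its equation (Creep := max(Strain, Load) + 3).
Life = Creep*Strain  [with Creep=4, Strain=1]  = 4

4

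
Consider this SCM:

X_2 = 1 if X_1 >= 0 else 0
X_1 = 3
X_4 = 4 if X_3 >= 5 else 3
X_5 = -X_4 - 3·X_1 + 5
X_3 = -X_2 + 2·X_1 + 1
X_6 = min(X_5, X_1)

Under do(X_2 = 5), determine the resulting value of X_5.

do(X_2=5) replaces the equation X_2 = 1 if X_1 >= 0 else 0 with the constant X_2 = 5.
X_3 = -X_2 + 2·X_1 + 1  [with X_2=5, X_1=3]  = 2
X_4 = 4 if X_3 >= 5 else 3  [with X_3=2]  = 3
X_5 = -X_4 - 3·X_1 + 5  [with X_4=3, X_1=3]  = -7

-7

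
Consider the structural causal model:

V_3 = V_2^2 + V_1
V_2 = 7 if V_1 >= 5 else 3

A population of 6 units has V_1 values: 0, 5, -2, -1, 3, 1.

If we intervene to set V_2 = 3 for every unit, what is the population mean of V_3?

Every unit gets V_2=3 under the intervention. V_3 values become 9, 14, 7, 8, 12, 10; E[V_3|do(V_2=3)] = 10.

10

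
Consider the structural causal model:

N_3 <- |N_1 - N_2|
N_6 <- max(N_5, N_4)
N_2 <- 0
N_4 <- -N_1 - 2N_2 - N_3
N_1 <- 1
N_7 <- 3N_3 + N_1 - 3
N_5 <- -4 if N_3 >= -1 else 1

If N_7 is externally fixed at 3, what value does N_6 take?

Intervening sets N_7 = 3 and removes its equation (N_7 <- 3N_3 + N_1 - 3).
Since N_6 is not a descendant of the intervened variable, it is unaffected.
N_3 = |N_1 - N_2|  [with N_1=1, N_2=0]  = 1
N_4 = -N_1 - 2N_2 - N_3  [with N_1=1, N_2=0, N_3=1]  = -2
N_5 = -4 if N_3 >= -1 else 1  [with N_3=1]  = -4
N_6 = max(N_5, N_4)  [with N_5=-4, N_4=-2]  = -2

-2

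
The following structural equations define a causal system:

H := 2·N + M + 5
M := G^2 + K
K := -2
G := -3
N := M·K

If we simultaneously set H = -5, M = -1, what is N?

2

Under do(H = -5, M = -1), each intervened variable's structural equation is replaced by its fixed value.
N = M·K  [with M=-1, K=-2]  = 2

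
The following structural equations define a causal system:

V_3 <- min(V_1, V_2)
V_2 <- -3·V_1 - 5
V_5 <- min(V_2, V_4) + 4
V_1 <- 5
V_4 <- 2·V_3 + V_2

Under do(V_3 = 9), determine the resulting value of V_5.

do(V_3=9) replaces the equation V_3 <- min(V_1, V_2) with the constant V_3 = 9.
V_2 = -3·V_1 - 5  [with V_1=5]  = -20
V_4 = 2·V_3 + V_2  [with V_3=9, V_2=-20]  = -2
V_5 = min(V_2, V_4) + 4  [with V_2=-20, V_4=-2]  = -16

-16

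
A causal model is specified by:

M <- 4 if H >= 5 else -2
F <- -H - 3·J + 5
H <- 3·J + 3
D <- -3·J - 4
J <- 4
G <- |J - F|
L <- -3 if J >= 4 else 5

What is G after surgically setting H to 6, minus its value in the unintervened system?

Under do(H=6), the mechanism H <- 3·J + 3 is discarded; H is fixed at 6.
F = -H - 3·J + 5  [with H=6, J=4]  = -13
G = |J - F|  [with J=4, F=-13]  = 17
Without intervention: H = 3·J + 3  [with J=4]  = 15; F = -H - 3·J + 5  [with H=15, J=4]  = -22; G = |J - F|  [with J=4, F=-22]  = 26.
Change = 17 − 26 = -9.

-9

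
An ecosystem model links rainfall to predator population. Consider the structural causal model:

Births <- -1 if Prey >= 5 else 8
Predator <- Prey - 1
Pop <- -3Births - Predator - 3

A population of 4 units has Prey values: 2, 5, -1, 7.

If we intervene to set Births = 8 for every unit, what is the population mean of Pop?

Under do(Births=8), Births's equation is replaced by Births=8 for every unit. Per-unit Pop: -28, -31, -25, -33. Mean = -29.25.

-29.25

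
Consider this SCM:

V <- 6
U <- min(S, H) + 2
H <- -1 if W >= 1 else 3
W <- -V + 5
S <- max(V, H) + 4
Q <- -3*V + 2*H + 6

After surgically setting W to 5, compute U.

1

do(W=5) replaces the equation W <- -V + 5 with the constant W = 5.
H = -1 if W >= 1 else 3  [with W=5]  = -1
S = max(V, H) + 4  [with V=6, H=-1]  = 10
U = min(S, H) + 2  [with S=10, H=-1]  = 1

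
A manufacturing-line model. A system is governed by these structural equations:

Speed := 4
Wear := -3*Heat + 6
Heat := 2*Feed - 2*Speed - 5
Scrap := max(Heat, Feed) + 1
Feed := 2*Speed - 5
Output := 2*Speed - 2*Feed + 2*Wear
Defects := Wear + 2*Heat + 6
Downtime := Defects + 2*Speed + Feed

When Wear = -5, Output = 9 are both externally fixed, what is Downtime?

-2

Setting Wear = -5, Output = 9 by intervention discards those variables' equations.
Feed = 2*Speed - 5  [with Speed=4]  = 3
Heat = 2*Feed - 2*Speed - 5  [with Feed=3, Speed=4]  = -7
Defects = Wear + 2*Heat + 6  [with Wear=-5, Heat=-7]  = -13
Downtime = Defects + 2*Speed + Feed  [with Defects=-13, Speed=4, Feed=3]  = -2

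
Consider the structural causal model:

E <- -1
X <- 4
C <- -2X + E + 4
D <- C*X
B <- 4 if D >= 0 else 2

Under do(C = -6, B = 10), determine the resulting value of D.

The joint intervention fixes C = -6, B = 10, removing each variable's own equation.
D = C*X  [with C=-6, X=4]  = -24

-24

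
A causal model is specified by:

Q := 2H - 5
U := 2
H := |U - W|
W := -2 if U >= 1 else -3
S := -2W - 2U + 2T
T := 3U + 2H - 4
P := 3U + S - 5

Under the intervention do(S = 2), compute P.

Under do(S=2), the mechanism S := -2W - 2U + 2T is discarded; S is fixed at 2.
P = 3U + S - 5  [with U=2, S=2]  = 3

3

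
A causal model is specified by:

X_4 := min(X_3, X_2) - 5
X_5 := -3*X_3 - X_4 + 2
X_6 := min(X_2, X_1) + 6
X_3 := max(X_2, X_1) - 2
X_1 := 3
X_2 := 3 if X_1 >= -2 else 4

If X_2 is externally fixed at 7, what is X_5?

do(X_2=7) replaces the equation X_2 := 3 if X_1 >= -2 else 4 with the constant X_2 = 7.
X_3 = max(X_2, X_1) - 2  [with X_2=7, X_1=3]  = 5
X_4 = min(X_3, X_2) - 5  [with X_3=5, X_2=7]  = 0
X_5 = -3*X_3 - X_4 + 2  [with X_3=5, X_4=0]  = -13

-13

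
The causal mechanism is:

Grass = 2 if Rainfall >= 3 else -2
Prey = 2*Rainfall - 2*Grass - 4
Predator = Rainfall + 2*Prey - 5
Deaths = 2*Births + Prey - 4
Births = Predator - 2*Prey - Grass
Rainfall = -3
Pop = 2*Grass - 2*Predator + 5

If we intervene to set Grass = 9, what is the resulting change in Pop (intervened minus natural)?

Under do(Grass=9), the mechanism Grass = 2 if Rainfall >= 3 else -2 is discarded; Grass is fixed at 9.
Prey = 2*Rainfall - 2*Grass - 4  [with Rainfall=-3, Grass=9]  = -28
Predator = Rainfall + 2*Prey - 5  [with Rainfall=-3, Prey=-28]  = -64
Pop = 2*Grass - 2*Predator + 5  [with Grass=9, Predator=-64]  = 151
Without intervention: Grass = 2 if Rainfall >= 3 else -2  [with Rainfall=-3]  = -2; Prey = 2*Rainfall - 2*Grass - 4  [with Rainfall=-3, Grass=-2]  = -6; Predator = Rainfall + 2*Prey - 5  [with Rainfall=-3, Prey=-6]  = -20; Pop = 2*Grass - 2*Predator + 5  [with Grass=-2, Predator=-20]  = 41.
Change = 151 − 41 = 110.

110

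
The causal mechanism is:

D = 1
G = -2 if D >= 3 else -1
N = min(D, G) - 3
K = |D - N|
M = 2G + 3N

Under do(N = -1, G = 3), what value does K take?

The joint intervention fixes N = -1, G = 3, removing each variable's own equation.
K = |D - N|  [with D=1, N=-1]  = 2

2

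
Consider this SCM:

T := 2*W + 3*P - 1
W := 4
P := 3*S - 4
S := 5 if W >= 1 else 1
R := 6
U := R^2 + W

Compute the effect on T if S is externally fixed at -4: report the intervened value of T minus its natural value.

-81

Under do(S=-4), the mechanism S := 5 if W >= 1 else 1 is discarded; S is fixed at -4.
P = 3*S - 4  [with S=-4]  = -16
T = 2*W + 3*P - 1  [with W=4, P=-16]  = -41
Without intervention: S = 5 if W >= 1 else 1  [with W=4]  = 5; P = 3*S - 4  [with S=5]  = 11; T = 2*W + 3*P - 1  [with W=4, P=11]  = 40.
Change = -41 − 40 = -81.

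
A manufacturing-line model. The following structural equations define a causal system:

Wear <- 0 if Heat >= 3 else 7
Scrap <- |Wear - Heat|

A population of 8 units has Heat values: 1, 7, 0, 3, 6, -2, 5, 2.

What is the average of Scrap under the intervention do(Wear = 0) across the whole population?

Every unit gets Wear=0 under the intervention. Scrap values become 1, 7, 0, 3, 6, 2, 5, 2; E[Scrap|do(Wear=0)] = 3.25.

3.25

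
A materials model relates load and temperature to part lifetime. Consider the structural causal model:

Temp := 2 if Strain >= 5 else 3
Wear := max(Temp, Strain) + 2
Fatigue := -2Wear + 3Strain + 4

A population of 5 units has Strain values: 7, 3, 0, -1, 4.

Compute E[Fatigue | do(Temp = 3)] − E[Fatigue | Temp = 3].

1.8

The intervention sets Temp=3 in all 5 units regardless of Strain. Recomputing Fatigue per unit gives 7, 3, -6, -9, 4; average -0.2.
E[Fatigue|Temp=3] averages over only the 4 units with Temp=3 (Strain = 3, 0, -1, 4): Fatigue = 3, -6, -9, 4, mean -2.
Difference = -0.2 − (-2) = 1.8.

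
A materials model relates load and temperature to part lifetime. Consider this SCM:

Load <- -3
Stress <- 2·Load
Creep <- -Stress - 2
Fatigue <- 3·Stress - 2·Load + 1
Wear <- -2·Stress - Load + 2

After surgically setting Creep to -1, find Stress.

-6

Under do(Creep=-1), the mechanism Creep <- -Stress - 2 is discarded; Creep is fixed at -1.
Since Stress is not a descendant of the intervened variable, it is unaffected.
Stress = 2·Load  [with Load=-3]  = -6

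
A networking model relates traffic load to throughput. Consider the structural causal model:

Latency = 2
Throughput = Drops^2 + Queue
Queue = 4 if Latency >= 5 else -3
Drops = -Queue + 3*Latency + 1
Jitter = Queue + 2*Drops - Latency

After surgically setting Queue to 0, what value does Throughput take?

49

do(Queue=0) replaces the equation Queue = 4 if Latency >= 5 else -3 with the constant Queue = 0.
Drops = -Queue + 3*Latency + 1  [with Queue=0, Latency=2]  = 7
Throughput = Drops^2 + Queue  [with Drops=7, Queue=0]  = 49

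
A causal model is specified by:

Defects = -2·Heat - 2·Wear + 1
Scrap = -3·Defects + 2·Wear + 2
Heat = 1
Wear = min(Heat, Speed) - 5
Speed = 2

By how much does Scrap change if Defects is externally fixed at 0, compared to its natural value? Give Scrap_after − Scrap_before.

21

Intervening sets Defects = 0 and removes its equation (Defects = -2·Heat - 2·Wear + 1).
Wear = min(Heat, Speed) - 5  [with Heat=1, Speed=2]  = -4
Scrap = -3·Defects + 2·Wear + 2  [with Defects=0, Wear=-4]  = -6
Without intervention: Wear = min(Heat, Speed) - 5  [with Heat=1, Speed=2]  = -4; Defects = -2·Heat - 2·Wear + 1  [with Heat=1, Wear=-4]  = 7; Scrap = -3·Defects + 2·Wear + 2  [with Defects=7, Wear=-4]  = -27.
Change = -6 − (-27) = 21.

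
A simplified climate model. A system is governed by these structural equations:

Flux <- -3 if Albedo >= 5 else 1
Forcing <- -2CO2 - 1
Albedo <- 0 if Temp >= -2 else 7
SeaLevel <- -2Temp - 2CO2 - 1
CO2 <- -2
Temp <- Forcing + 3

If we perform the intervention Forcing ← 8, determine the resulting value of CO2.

-2

Under do(Forcing=8), the mechanism Forcing <- -2CO2 - 1 is discarded; Forcing is fixed at 8.
CO2 is not downstream of the intervention, so its value is determined by the original equations.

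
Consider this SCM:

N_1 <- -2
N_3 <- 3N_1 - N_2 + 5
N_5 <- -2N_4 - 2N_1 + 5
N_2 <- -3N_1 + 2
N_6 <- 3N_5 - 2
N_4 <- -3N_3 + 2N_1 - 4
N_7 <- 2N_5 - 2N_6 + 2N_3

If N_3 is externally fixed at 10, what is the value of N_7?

The intervention breaks the incoming arrows to N_3: N_3 <- 3N_1 - N_2 + 5 no longer applies, and N_3 = 10.
N_4 = -3N_3 + 2N_1 - 4  [with N_3=10, N_1=-2]  = -38
N_5 = -2N_4 - 2N_1 + 5  [with N_4=-38, N_1=-2]  = 85
N_6 = 3N_5 - 2  [with N_5=85]  = 253
N_7 = 2N_5 - 2N_6 + 2N_3  [with N_5=85, N_6=253, N_3=10]  = -316

-316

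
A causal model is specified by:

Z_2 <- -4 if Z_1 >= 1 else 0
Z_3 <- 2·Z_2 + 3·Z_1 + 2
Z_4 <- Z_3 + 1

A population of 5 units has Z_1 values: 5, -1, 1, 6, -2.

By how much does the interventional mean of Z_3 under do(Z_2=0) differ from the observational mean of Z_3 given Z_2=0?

9.9

Every unit gets Z_2=0 under the intervention. Z_3 values become 17, -1, 5, 20, -4; E[Z_3|do(Z_2=0)] = 7.4.
Conditioning on Z_2=0 selects the 2 unit(s) with Z_1 ∈ {-1, -2}. Their Z_3 values: -1, -4. Mean = -2.5.
Difference = 7.4 − (-2.5) = 9.9.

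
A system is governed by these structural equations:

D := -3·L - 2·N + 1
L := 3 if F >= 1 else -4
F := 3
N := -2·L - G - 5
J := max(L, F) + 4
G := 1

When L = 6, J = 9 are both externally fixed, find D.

Setting L = 6, J = 9 by intervention discards those variables' equations.
N = -2·L - G - 5  [with L=6, G=1]  = -18
D = -3·L - 2·N + 1  [with L=6, N=-18]  = 19

19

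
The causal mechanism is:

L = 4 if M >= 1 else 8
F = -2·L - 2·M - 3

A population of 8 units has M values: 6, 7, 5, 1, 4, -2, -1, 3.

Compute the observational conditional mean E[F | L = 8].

-16

Observing L=8 restricts to units where L's equation naturally yields 8: M ∈ {-2, -1}. In that subpopulation F = -15, -17, mean -16.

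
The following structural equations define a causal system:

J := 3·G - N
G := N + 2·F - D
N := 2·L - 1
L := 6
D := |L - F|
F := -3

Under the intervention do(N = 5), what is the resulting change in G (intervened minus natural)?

-6

Intervening sets N = 5 and removes its equation (N := 2·L - 1).
D = |L - F|  [with L=6, F=-3]  = 9
G = N + 2·F - D  [with N=5, F=-3, D=9]  = -10
Without intervention: D = |L - F|  [with L=6, F=-3]  = 9; N = 2·L - 1  [with L=6]  = 11; G = N + 2·F - D  [with N=11, F=-3, D=9]  = -4.
Change = -10 − (-4) = -6.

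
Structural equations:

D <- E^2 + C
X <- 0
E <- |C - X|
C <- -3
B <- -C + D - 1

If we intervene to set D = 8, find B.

10

Intervening sets D = 8 and removes its equation (D <- E^2 + C).
B = -C + D - 1  [with C=-3, D=8]  = 10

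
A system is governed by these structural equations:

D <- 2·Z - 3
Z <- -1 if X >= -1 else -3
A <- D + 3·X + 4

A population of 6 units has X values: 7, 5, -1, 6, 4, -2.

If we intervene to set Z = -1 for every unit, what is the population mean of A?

8.5

do(Z=-1) breaks Z's dependence on X. With Z=-1 fixed, A across the units is 20, 14, -4, 17, 11, -7, mean 8.5.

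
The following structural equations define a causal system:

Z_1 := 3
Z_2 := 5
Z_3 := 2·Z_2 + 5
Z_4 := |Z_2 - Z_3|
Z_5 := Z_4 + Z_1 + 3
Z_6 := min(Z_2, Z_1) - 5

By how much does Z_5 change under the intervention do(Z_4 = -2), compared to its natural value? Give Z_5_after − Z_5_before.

Intervening sets Z_4 = -2 and removes its equation (Z_4 := |Z_2 - Z_3|).
Z_5 = Z_4 + Z_1 + 3  [with Z_4=-2, Z_1=3]  = 4
Without intervention: Z_3 = 2·Z_2 + 5  [with Z_2=5]  = 15; Z_4 = |Z_2 - Z_3|  [with Z_2=5, Z_3=15]  = 10; Z_5 = Z_4 + Z_1 + 3  [with Z_4=10, Z_1=3]  = 16.
Change = 4 − 16 = -12.

-12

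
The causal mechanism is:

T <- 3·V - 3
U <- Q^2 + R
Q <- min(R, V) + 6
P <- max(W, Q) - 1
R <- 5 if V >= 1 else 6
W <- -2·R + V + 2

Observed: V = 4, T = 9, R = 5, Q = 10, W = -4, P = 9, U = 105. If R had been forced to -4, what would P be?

13

The intervention breaks the incoming arrows to R: R <- 5 if V >= 1 else 6 no longer applies, and R = -4.
Q = min(R, V) + 6  [with R=-4, V=4]  = 2
W = -2·R + V + 2  [with R=-4, V=4]  = 14
P = max(W, Q) - 1  [with W=14, Q=2]  = 13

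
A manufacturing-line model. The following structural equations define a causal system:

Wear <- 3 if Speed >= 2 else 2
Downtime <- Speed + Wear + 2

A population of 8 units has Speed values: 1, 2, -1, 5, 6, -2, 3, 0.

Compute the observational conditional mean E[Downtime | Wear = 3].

Observing Wear=3 restricts to units where Wear's equation naturally yields 3: Speed ∈ {2, 5, 6, 3}. In that subpopulation Downtime = 7, 10, 11, 8, mean 9.

9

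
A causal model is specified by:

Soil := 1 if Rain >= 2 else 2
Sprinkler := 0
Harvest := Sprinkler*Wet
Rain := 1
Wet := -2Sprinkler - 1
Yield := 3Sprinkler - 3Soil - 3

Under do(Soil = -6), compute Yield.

do(Soil=-6) replaces the equation Soil := 1 if Rain >= 2 else 2 with the constant Soil = -6.
Yield = 3Sprinkler - 3Soil - 3  [with Sprinkler=0, Soil=-6]  = 15

15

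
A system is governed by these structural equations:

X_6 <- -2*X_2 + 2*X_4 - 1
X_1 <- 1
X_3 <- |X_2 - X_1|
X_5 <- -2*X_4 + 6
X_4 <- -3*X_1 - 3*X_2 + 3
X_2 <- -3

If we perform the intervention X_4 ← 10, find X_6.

Under do(X_4=10), the mechanism X_4 <- -3*X_1 - 3*X_2 + 3 is discarded; X_4 is fixed at 10.
X_6 = -2*X_2 + 2*X_4 - 1  [with X_2=-3, X_4=10]  = 25

25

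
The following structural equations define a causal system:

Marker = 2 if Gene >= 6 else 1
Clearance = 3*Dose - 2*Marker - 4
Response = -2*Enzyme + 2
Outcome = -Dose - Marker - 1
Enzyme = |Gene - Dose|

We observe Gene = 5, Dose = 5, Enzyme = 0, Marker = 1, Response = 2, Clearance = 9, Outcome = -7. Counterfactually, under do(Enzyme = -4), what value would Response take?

do(Enzyme=-4) replaces the equation Enzyme = |Gene - Dose| with the constant Enzyme = -4.
Response = -2*Enzyme + 2  [with Enzyme=-4]  = 10

10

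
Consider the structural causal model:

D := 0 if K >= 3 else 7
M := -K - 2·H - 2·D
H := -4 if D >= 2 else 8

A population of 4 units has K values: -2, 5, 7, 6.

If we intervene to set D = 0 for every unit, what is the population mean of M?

Every unit gets D=0 under the intervention. M values become -14, -21, -23, -22; E[M|do(D=0)] = -20.

-20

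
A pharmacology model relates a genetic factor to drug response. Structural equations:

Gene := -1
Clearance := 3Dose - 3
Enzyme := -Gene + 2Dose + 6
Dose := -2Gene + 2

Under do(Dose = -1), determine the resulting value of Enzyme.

5

The intervention breaks the incoming arrows to Dose: Dose := -2Gene + 2 no longer applies, and Dose = -1.
Enzyme = -Gene + 2Dose + 6  [with Gene=-1, Dose=-1]  = 5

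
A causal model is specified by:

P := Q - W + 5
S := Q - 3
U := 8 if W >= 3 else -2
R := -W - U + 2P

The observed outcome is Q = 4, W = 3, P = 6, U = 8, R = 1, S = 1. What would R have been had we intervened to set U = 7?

2

Intervening sets U = 7 and removes its equation (U := 8 if W >= 3 else -2).
P = Q - W + 5  [with Q=4, W=3]  = 6
R = -W - U + 2P  [with W=3, U=7, P=6]  = 2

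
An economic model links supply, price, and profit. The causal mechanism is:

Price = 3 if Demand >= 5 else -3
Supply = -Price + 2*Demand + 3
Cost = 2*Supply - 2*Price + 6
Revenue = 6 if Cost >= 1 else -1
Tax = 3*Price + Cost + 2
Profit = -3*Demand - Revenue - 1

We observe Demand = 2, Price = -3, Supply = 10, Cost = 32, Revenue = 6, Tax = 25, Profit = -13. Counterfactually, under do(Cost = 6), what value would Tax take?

-1

Under do(Cost=6), the mechanism Cost = 2*Supply - 2*Price + 6 is discarded; Cost is fixed at 6.
Price = 3 if Demand >= 5 else -3  [with Demand=2]  = -3
Tax = 3*Price + Cost + 2  [with Price=-3, Cost=6]  = -1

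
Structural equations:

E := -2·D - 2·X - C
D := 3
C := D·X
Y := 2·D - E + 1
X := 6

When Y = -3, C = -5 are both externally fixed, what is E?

-13

Under do(Y = -3, C = -5), each intervened variable's structural equation is replaced by its fixed value.
E = -2·D - 2·X - C  [with D=3, X=6, C=-5]  = -13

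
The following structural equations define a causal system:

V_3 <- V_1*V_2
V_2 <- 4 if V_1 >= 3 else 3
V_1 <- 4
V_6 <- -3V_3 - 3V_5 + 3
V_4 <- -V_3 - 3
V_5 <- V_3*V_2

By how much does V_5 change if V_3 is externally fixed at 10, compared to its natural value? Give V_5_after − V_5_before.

do(V_3=10) replaces the equation V_3 <- V_1*V_2 with the constant V_3 = 10.
V_2 = 4 if V_1 >= 3 else 3  [with V_1=4]  = 4
V_5 = V_3*V_2  [with V_3=10, V_2=4]  = 40
Without intervention: V_2 = 4 if V_1 >= 3 else 3  [with V_1=4]  = 4; V_3 = V_1*V_2  [with V_1=4, V_2=4]  = 16; V_5 = V_3*V_2  [with V_3=16, V_2=4]  = 64.
Change = 40 − 64 = -24.

-24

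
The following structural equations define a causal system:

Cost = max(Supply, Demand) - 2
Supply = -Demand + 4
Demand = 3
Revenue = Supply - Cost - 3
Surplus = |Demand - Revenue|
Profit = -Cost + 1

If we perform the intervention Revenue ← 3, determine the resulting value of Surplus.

Under do(Revenue=3), the mechanism Revenue = Supply - Cost - 3 is discarded; Revenue is fixed at 3.
Surplus = |Demand - Revenue|  [with Demand=3, Revenue=3]  = 0

0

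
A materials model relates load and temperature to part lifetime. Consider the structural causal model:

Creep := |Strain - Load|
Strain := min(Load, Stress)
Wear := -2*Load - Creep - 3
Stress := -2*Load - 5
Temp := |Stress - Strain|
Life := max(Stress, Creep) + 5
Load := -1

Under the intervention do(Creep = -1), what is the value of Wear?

The intervention breaks the incoming arrows to Creep: Creep := |Strain - Load| no longer applies, and Creep = -1.
Wear = -2*Load - Creep - 3  [with Load=-1, Creep=-1]  = 0

0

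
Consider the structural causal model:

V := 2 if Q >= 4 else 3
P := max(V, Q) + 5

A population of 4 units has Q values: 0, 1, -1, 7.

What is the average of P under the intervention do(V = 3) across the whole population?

Every unit gets V=3 under the intervention. P values become 8, 8, 8, 12; E[P|do(V=3)] = 9.

9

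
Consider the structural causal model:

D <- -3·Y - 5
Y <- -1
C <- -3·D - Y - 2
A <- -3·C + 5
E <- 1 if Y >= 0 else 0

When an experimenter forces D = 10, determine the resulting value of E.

do(D=10) replaces the equation D <- -3·Y - 5 with the constant D = 10.
Since E is not a descendant of the intervened variable, it is unaffected.
E = 1 if Y >= 0 else 0  [with Y=-1]  = 0

0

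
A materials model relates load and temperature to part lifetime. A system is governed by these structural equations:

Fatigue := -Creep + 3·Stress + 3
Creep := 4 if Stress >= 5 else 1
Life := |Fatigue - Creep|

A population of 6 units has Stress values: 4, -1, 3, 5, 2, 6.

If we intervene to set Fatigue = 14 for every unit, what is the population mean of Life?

Every unit gets Fatigue=14 under the intervention. Life values become 13, 13, 13, 10, 13, 10; E[Life|do(Fatigue=14)] = 12.

12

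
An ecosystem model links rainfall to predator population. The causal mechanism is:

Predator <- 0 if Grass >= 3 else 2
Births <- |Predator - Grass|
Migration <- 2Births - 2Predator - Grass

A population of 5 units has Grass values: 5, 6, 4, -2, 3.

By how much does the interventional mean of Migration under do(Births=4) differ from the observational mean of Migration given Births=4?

-1

The intervention sets Births=4 in all 5 units regardless of Grass. Recomputing Migration per unit gives 3, 2, 4, 6, 5; average 4.
Conditioning on Births=4 selects the 2 unit(s) with Grass ∈ {4, -2}. Their Migration values: 4, 6. Mean = 5.
Difference = 4 − 5 = -1.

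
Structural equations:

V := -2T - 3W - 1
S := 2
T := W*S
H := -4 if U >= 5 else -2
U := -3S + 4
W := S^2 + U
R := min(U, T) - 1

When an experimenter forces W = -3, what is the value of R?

do(W=-3) replaces the equation W := S^2 + U with the constant W = -3.
U = -3S + 4  [with S=2]  = -2
T = W*S  [with W=-3, S=2]  = -6
R = min(U, T) - 1  [with U=-2, T=-6]  = -7

-7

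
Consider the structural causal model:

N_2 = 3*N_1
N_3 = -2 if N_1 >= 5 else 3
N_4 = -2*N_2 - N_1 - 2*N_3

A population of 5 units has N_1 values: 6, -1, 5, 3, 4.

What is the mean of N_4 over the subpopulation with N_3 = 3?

-20

Observing N_3=3 restricts to units where N_3's equation naturally yields 3: N_1 ∈ {-1, 3, 4}. In that subpopulation N_4 = 1, -27, -34, mean -20.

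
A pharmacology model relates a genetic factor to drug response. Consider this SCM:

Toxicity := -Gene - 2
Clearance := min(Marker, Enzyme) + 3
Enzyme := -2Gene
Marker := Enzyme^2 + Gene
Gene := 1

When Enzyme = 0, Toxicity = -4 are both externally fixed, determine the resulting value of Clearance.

3

Setting Enzyme = 0, Toxicity = -4 by intervention discards those variables' equations.
Marker = Enzyme^2 + Gene  [with Enzyme=0, Gene=1]  = 1
Clearance = min(Marker, Enzyme) + 3  [with Marker=1, Enzyme=0]  = 3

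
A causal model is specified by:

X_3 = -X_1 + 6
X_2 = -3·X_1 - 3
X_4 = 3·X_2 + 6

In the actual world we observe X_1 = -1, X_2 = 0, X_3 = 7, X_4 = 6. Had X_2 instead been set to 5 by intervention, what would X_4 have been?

21

Under do(X_2=5), the mechanism X_2 = -3·X_1 - 3 is discarded; X_2 is fixed at 5.
X_4 = 3·X_2 + 6  [with X_2=5]  = 21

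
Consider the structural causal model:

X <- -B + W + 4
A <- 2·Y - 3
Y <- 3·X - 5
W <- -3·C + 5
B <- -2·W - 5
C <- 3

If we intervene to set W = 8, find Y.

94

do(W=8) replaces the equation W <- -3·C + 5 with the constant W = 8.
B = -2·W - 5  [with W=8]  = -21
X = -B + W + 4  [with B=-21, W=8]  = 33
Y = 3·X - 5  [with X=33]  = 94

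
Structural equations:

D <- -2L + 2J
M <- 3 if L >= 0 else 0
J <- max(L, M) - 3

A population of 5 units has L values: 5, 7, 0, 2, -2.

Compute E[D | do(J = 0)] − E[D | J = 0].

-2.8

Under do(J=0), J's equation is replaced by J=0 for every unit. Per-unit D: -10, -14, 0, -4, 4. Mean = -4.8.
E[D|J=0] averages over only the 2 units with J=0 (L = 0, 2): D = 0, -4, mean -2.
Difference = -4.8 − (-2) = -2.8.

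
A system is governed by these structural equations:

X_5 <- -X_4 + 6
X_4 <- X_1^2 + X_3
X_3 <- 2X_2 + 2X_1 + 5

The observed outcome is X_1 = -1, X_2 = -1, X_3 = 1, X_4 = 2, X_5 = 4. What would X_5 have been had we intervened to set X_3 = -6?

do(X_3=-6) replaces the equation X_3 <- 2X_2 + 2X_1 + 5 with the constant X_3 = -6.
X_4 = X_1^2 + X_3  [with X_1=-1, X_3=-6]  = -5
X_5 = -X_4 + 6  [with X_4=-5]  = 11

11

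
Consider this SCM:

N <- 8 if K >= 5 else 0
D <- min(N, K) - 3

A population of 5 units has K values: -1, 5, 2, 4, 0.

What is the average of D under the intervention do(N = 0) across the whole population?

-3.2

Under do(N=0), N's equation is replaced by N=0 for every unit. Per-unit D: -4, -3, -3, -3, -3. Mean = -3.2.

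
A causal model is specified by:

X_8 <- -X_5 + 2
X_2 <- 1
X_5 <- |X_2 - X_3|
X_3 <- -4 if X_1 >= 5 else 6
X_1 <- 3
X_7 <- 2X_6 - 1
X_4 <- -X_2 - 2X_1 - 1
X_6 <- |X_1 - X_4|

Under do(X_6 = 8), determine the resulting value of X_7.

Intervening sets X_6 = 8 and removes its equation (X_6 <- |X_1 - X_4|).
X_7 = 2X_6 - 1  [with X_6=8]  = 15

15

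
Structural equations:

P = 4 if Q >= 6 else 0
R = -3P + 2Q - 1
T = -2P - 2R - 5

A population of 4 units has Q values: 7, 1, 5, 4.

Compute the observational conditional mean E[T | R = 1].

-11

E[T|R=1] averages over only the 2 units with R=1 (Q = 7, 1): T = -15, -7, mean -11.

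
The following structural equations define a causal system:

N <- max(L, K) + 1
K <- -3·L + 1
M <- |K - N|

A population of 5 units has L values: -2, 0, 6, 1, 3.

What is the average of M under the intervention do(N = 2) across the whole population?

Under do(N=2), N's equation is replaced by N=2 for every unit. Per-unit M: 5, 1, 19, 4, 10. Mean = 7.8.

7.8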